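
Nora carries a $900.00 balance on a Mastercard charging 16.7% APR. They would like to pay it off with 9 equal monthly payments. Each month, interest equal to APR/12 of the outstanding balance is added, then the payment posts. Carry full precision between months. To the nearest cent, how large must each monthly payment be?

$107.09

Monthly rate r = 16.7%/12 = 1.39167% = 0.0139167.
Level-payment amortization: P = B₀·r / (1 − (1+r)^(−n)) = 900.00·0.0139167 / (1 − 1.01392^(−9)).
Denominator 1 − (1+r)^(−9) = 0.116961494.
P = 12.525 / 0.116961494 ≈ 107.09.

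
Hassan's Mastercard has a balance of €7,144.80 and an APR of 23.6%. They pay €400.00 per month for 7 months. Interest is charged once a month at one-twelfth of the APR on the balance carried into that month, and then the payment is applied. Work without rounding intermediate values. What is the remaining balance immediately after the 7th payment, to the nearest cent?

Monthly rate r = 23.6%/12 = 1.96667% = 0.0196667.
Each month: B ← B·(1+r) − €400.00.
Month 1: interest €140.51; balance after payment €6,885.31.
Month 2: interest €135.41; balance after payment €6,620.73.
Month 3: interest €130.21; balance after payment €6,350.93.
Month 4: interest €124.90; balance after payment €6,075.83.
Month 5: interest €119.49; balance after payment €5,795.33.
Month 6: interest €113.97; balance after payment €5,509.30.
Month 7: interest €108.35; balance after payment €5,217.65.

€5,217.65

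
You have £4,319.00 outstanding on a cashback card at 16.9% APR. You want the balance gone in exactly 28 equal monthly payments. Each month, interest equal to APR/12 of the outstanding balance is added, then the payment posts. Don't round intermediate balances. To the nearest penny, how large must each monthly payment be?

Monthly rate r = 16.9%/12 = 1.40833% = 0.0140833.
Level-payment amortization: P = B₀·r / (1 − (1+r)^(−n)) = 4319.00·0.0140833 / (1 − 1.01408^(−28)).
Denominator 1 − (1+r)^(−28) = 0.324013631.
P = 60.8259 / 0.324013631 ≈ 187.73.

£187.73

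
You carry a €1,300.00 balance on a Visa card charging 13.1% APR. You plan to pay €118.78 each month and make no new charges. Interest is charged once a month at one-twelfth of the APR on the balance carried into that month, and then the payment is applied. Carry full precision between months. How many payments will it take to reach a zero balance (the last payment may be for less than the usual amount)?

12 payments

Monthly rate r = 13.1%/12 = 1.09167% = 0.0109167.
Recurrence: B ← B·(1+r) − €118.78.
Month 1: interest €14.19; balance after payment €1,195.41.
Month 2: interest €13.05; balance after payment €1,089.68.
Closed form: n = −ln(1 − rB₀/P)/ln(1+r) = −ln(0.88052)/ln(1.01092) ≈ 11.719, so the balance reaches zero during payment 12.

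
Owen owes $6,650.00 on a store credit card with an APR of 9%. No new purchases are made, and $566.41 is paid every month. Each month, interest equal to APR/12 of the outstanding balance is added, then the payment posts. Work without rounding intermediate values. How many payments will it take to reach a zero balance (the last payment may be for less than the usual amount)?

13 months

Monthly rate r = 9%/12 = 0.75% = 0.0075.
Recurrence: B ← B·(1+r) − $566.41.
Month 1: interest $49.88; balance after payment $6,133.47.
Month 2: interest $46.00; balance after payment $5,613.06.
Closed form: n = −ln(1 − rB₀/P)/ln(1+r) = −ln(0.91195)/ln(1.0075) ≈ 12.336, so the balance reaches zero during payment 13.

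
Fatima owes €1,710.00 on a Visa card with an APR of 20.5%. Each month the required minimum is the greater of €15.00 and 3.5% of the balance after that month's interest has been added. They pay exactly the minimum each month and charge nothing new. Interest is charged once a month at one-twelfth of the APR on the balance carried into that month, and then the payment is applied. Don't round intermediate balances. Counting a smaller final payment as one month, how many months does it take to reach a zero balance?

114 months

Monthly rate r = 20.5%/12 = 1.70833% = 0.0170833.
While 3.5% of the post-interest balance exceeds €15.00, each month B ← (B·(1+r))·(1 − 0.035), i.e. B shrinks by the factor (1+r)·0.965 = 0.98149.
This holds for months 1–75. Entering month 76 the balance is €421.00; 3.5% of the post-interest balance is now below €15.00, so the flat €15.00 minimum applies from here.
From month 76 a fixed €15.00 at rate r clears €421.00 in 39 more payments. Total: 75 + 39 = 114 months.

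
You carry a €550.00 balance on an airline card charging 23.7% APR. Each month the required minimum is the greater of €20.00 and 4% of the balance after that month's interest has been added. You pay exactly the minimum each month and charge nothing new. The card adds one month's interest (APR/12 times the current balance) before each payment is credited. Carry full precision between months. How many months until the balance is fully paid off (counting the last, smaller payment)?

40 months

Monthly rate r = 23.7%/12 = 1.975% = 0.01975.
While 4% of the post-interest balance exceeds €20.00, each month B ← (B·(1+r))·(1 − 0.04), i.e. B shrinks by the factor (1+r)·0.96 = 0.97896.
This holds for months 1–6. Entering month 7 the balance is €484.12; 4% of the post-interest balance is now below €20.00, so the flat €20.00 minimum applies from here.
From month 7 a fixed €20.00 at rate r clears €484.12 in 34 more payments. Total: 6 + 34 = 40 months.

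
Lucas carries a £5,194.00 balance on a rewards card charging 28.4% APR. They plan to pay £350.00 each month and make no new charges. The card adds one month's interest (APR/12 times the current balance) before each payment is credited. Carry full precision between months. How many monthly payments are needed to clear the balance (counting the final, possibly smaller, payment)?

19 months

Monthly rate r = 28.4%/12 = 2.36667% = 0.0236667.
Recurrence: B ← B·(1+r) − £350.00.
Month 1: interest £122.92; balance after payment £4,966.92.
Month 2: interest £117.55; balance after payment £4,734.48.
Closed form: n = −ln(1 − rB₀/P)/ln(1+r) = −ln(0.64879)/ln(1.02367) ≈ 18.497, so the balance reaches zero during payment 19.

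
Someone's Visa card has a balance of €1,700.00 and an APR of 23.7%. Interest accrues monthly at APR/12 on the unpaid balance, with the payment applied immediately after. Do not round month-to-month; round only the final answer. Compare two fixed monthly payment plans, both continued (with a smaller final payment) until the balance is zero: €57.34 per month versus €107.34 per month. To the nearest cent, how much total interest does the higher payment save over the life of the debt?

Monthly rate r = 23.7%/12 = 1.975% = 0.01975.
At €57.34/mo: n = ⌈−ln(1 − rB₀/P)/ln(1+r)⌉ = 46 payments (last €2.06); total interest = total paid − €1,700.00 = €882.36.
At €107.34/mo: 20 payments (last €19.50); total interest €358.96.
Interest saved = €882.36 − €358.96 = €523.40.

€523.40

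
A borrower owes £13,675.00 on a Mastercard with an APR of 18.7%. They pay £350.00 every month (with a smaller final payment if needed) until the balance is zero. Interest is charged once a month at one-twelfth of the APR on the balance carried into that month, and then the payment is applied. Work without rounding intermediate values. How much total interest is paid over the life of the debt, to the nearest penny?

£7,572.46

Monthly rate r = 18.7%/12 = 1.55833% = 0.0155833.
Payoff takes n = ⌈−ln(1 − rB₀/P)/ln(1+r)⌉ = ⌈60.705⌉ = 61 payments; the last is £247.46.
Total paid = 60·£350.00 + £247.46 = £21,247.46.
Total interest = total paid − principal = £21,247.46 − £13,675.00 = £7,572.46.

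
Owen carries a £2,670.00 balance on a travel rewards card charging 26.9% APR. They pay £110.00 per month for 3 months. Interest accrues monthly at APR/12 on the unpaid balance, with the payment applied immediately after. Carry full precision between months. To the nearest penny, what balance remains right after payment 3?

Monthly rate r = 26.9%/12 = 2.24167% = 0.0224167.
Each month: B ← B·(1+r) − £110.00.
Month 1: interest £59.85; balance after payment £2,619.85.
Month 2: interest £58.73; balance after payment £2,568.58.
Month 3: interest £57.58; balance after payment £2,516.16.

£2,516.16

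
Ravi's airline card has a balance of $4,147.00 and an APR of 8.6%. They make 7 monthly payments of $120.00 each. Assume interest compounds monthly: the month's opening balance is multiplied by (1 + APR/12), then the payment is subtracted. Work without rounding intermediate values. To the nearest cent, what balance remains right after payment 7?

Monthly rate r = 8.6%/12 = 0.716667% = 0.00716667.
Each month: B ← B·(1+r) − $120.00.
Month 1: interest $29.72; balance after payment $4,056.72.
Month 2: interest $29.07; balance after payment $3,965.79.
Month 3: interest $28.42; balance after payment $3,874.21.
Month 4: interest $27.77; balance after payment $3,781.98.
Month 5: interest $27.10; balance after payment $3,689.08.
Month 6: interest $26.44; balance after payment $3,595.52.
Month 7: interest $25.77; balance after payment $3,501.29.

$3,501.29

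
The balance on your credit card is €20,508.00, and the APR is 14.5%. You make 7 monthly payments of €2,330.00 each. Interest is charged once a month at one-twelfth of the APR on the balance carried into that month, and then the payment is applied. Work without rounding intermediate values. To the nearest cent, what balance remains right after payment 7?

Monthly rate r = 14.5%/12 = 1.20833% = 0.0120833.
Each month: B ← B·(1+r) − €2,330.00.
Month 1: interest €247.81; balance after payment €18,425.81.
Month 2: interest €222.65; balance after payment €16,318.45.
Month 3: interest €197.18; balance after payment €14,185.63.
Month 4: interest €171.41; balance after payment €12,027.04.
Month 5: interest €145.33; balance after payment €9,842.37.
Month 6: interest €118.93; balance after payment €7,631.30.
Month 7: interest €92.21; balance after payment €5,393.51.

€5,393.51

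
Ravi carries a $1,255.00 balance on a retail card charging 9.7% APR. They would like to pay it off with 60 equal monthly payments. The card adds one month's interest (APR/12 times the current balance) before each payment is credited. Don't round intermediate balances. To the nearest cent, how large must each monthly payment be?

$26.48

Monthly rate r = 9.7%/12 = 0.808333% = 0.00808333.
Level-payment amortization: P = B₀·r / (1 − (1+r)^(−n)) = 1255.00·0.00808333 / (1 − 1.00808^(−60)).
Denominator 1 − (1+r)^(−60) = 0.383101202.
P = 10.1446 / 0.383101202 ≈ 26.48.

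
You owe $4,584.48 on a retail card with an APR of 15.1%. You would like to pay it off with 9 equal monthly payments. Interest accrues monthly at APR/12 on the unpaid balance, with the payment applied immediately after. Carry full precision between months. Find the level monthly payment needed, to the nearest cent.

$541.97

Monthly rate r = 15.1%/12 = 1.25833% = 0.0125833.
Level-payment amortization: P = B₀·r / (1 − (1+r)^(−n)) = 4584.48·0.0125833 / (1 − 1.01258^(−9)).
Denominator 1 − (1+r)^(−9) = 0.106441425.
P = 57.688 / 0.106441425 ≈ 541.97.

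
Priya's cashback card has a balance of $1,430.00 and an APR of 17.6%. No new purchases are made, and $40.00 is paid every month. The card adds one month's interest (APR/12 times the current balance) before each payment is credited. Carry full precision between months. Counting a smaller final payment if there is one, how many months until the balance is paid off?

Monthly rate r = 17.6%/12 = 1.46667% = 0.0146667.
Recurrence: B ← B·(1+r) − $40.00.
Month 1: interest $20.97; balance after payment $1,410.97.
Month 2: interest $20.69; balance after payment $1,391.67.
Closed form: n = −ln(1 − rB₀/P)/ln(1+r) = −ln(0.47567)/ln(1.01467) ≈ 51.032, so the balance reaches zero during payment 52.

52 months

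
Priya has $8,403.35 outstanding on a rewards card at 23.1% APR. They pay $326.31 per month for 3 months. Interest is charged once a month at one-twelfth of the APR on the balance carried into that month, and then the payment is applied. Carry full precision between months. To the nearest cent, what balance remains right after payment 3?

Monthly rate r = 23.1%/12 = 1.925% = 0.01925.
Each month: B ← B·(1+r) − $326.31.
Month 1: interest $161.76; balance after payment $8,238.80.
Month 2: interest $158.60; balance after payment $8,071.09.
Month 3: interest $155.37; balance after payment $7,900.15.

$7,900.15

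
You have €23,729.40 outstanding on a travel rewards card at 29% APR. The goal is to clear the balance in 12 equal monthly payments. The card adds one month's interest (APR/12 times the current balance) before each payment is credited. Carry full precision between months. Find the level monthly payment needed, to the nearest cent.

€2,301.65

Monthly rate r = 29%/12 = 2.41667% = 0.0241667.
Level-payment amortization: P = B₀·r / (1 − (1+r)^(−n)) = 23729.40·0.0241667 / (1 − 1.02417^(−12)).
Denominator 1 − (1+r)^(−12) = 0.24915143.
P = 573.461 / 0.24915143 ≈ 2301.65.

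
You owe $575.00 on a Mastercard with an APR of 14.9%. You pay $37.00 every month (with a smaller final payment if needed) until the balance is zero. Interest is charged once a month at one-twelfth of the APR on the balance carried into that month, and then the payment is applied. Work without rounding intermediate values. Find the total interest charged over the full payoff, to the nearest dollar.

Monthly rate r = 14.9%/12 = 1.24167% = 0.0124167.
Payoff takes n = ⌈−ln(1 − rB₀/P)/ln(1+r)⌉ = ⌈17.373⌉ = 18 payments; the last is $13.85.
Total paid = 17·$37.00 + $13.85 = $642.85.
Total interest = total paid − principal = $642.85 − $575.00 = $67.85.

$68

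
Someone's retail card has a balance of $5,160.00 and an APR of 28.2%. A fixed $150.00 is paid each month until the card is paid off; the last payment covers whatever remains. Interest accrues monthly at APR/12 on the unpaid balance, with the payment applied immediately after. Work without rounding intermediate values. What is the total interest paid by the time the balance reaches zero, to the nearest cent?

$5,510.54

Monthly rate r = 28.2%/12 = 2.35% = 0.0235.
Payoff takes n = ⌈−ln(1 − rB₀/P)/ln(1+r)⌉ = ⌈71.136⌉ = 72 payments; the last is $20.54.
Total paid = 71·$150.00 + $20.54 = $10,670.54.
Total interest = total paid − principal = $10,670.54 − $5,160.00 = $5,510.54.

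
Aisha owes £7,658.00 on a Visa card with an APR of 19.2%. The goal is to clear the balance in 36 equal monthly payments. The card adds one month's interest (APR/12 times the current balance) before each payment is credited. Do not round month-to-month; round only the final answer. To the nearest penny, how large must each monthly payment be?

£281.49

Monthly rate r = 19.2%/12 = 1.6% = 0.016.
Level-payment amortization: P = B₀·r / (1 − (1+r)^(−n)) = 7658.00·0.016 / (1 − 1.016^(−36)).
Denominator 1 − (1+r)^(−36) = 0.435288654.
P = 122.528 / 0.435288654 ≈ 281.49.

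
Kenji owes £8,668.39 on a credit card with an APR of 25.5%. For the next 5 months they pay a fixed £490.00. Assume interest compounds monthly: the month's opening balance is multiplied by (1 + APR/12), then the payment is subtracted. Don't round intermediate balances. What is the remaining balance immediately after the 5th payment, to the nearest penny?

£7,073.03

Monthly rate r = 25.5%/12 = 2.125% = 0.02125.
Each month: B ← B·(1+r) − £490.00.
Month 1: interest £184.20; balance after payment £8,362.59.
Month 2: interest £177.71; balance after payment £8,050.30.
Month 3: interest £171.07; balance after payment £7,731.37.
Month 4: interest £164.29; balance after payment £7,405.66.
Month 5: interest £157.37; balance after payment £7,073.03.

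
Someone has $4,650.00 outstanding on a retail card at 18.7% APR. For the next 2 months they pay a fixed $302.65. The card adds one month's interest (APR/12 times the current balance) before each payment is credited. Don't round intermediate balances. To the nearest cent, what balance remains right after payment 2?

$4,186.04

Monthly rate r = 18.7%/12 = 1.55833% = 0.0155833.
Each month: B ← B·(1+r) − $302.65.
Month 1: interest $72.46; balance after payment $4,419.81.
Month 2: interest $68.88; balance after payment $4,186.04.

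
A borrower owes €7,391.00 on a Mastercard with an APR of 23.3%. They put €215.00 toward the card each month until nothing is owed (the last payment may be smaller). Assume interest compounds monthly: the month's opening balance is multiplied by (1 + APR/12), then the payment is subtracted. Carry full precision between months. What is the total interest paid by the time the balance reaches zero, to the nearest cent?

€4,919.38

Monthly rate r = 23.3%/12 = 1.94167% = 0.0194167.
Payoff takes n = ⌈−ln(1 − rB₀/P)/ln(1+r)⌉ = ⌈57.256⌉ = 58 payments; the last is €55.38.
Total paid = 57·€215.00 + €55.38 = €12,310.38.
Total interest = total paid − principal = €12,310.38 − €7,391.00 = €4,919.38.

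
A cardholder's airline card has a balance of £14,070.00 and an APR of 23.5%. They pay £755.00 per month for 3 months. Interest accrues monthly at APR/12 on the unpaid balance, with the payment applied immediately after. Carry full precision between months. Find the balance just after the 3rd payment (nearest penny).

Monthly rate r = 23.5%/12 = 1.95833% = 0.0195833.
Each month: B ← B·(1+r) − £755.00.
Month 1: interest £275.54; balance after payment £13,590.54.
Month 2: interest £266.15; balance after payment £13,101.69.
Month 3: interest £256.57; balance after payment £12,603.26.

£12,603.26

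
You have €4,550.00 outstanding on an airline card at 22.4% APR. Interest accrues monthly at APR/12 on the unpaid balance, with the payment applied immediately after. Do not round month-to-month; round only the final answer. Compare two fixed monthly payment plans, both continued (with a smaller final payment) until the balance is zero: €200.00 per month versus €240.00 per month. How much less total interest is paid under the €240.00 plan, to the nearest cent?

Monthly rate r = 22.4%/12 = 1.86667% = 0.0186667.
At €200.00/mo: n = ⌈−ln(1 − rB₀/P)/ln(1+r)⌉ = 30 payments (last €178.21); total interest = total paid − €4,550.00 = €1,428.21.
At €240.00/mo: 24 payments (last €148.57); total interest €1,118.57.
Interest saved = €1,428.21 − €1,118.57 = €309.64.

€309.64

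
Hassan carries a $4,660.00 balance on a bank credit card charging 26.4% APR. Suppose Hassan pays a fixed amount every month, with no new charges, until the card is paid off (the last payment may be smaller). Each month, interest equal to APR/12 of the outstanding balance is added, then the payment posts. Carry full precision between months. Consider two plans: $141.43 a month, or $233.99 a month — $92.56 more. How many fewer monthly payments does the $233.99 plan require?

33 fewer payments

Monthly rate r = 26.4%/12 = 2.2% = 0.022.
At $141.43/mo: n = ⌈−ln(1 − rB₀/P)/ln(1+r)⌉ = 60 payments (last $43.39); total interest = total paid − $4,660.00 = $3,727.76.
At $233.99/mo: 27 payments (last $115.70); total interest $1,539.44.
Payments saved = 60 − 27 = 33.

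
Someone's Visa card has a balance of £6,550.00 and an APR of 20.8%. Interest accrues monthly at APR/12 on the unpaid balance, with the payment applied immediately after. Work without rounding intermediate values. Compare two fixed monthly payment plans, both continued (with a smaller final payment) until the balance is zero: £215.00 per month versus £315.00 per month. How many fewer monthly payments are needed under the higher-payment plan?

Monthly rate r = 20.8%/12 = 1.73333% = 0.0173333.
At £215.00/mo: n = ⌈−ln(1 − rB₀/P)/ln(1+r)⌉ = 44 payments (last £150.03); total interest = total paid − £6,550.00 = £2,845.03.
At £315.00/mo: 27 payments (last £2.65); total interest £1,642.65.
Payments saved = 44 − 27 = 17.

17 fewer payments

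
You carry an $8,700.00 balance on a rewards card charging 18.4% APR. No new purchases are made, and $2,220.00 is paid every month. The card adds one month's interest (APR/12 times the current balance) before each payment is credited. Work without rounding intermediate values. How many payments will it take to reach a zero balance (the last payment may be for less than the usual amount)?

5 months

Monthly rate r = 18.4%/12 = 1.53333% = 0.0153333.
Recurrence: B ← B·(1+r) − $2,220.00.
Month 1: interest $133.40; balance after payment $6,613.40.
Month 2: interest $101.41; balance after payment $4,494.81.
Month 3: interest $68.92; balance after payment $2,343.73.
Month 4: interest $35.94; balance after payment $159.66.
Month 5: interest $2.45; balance after payment $0.00.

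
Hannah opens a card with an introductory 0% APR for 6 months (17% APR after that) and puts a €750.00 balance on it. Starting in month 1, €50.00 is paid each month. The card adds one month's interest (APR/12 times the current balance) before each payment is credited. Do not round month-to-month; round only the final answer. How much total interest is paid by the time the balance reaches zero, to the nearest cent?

€34.86

Promo months 1–6 at r₀ = 0%/12 = 0; months 7+ at r₁ = 17%/12 = 0.0141667.
After month 6 (no interest yet): B = €750.00 − 6·€50.00 = €450.00.
Then at r₁ with €50.00/mo: n₂ = −ln(1 − r₁·B/P)/ln(1+r₁) ≈ 9.70 → 10 more payments.
Total paid = 15·€50.00 + €34.86 = €784.86; interest = €784.86 − €750.00 = €34.86.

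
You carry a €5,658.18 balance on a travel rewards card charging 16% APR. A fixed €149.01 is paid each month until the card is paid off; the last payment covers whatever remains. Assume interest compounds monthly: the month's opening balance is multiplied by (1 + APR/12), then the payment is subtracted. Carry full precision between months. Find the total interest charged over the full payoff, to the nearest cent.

€2,282.43

Monthly rate r = 16%/12 = 1.33333% = 0.0133333.
Payoff takes n = ⌈−ln(1 − rB₀/P)/ln(1+r)⌉ = ⌈53.288⌉ = 54 payments; the last is €43.08.
Total paid = 53·€149.01 + €43.08 = €7,940.61.
Total interest = total paid − principal = €7,940.61 − €5,658.18 = €2,282.43.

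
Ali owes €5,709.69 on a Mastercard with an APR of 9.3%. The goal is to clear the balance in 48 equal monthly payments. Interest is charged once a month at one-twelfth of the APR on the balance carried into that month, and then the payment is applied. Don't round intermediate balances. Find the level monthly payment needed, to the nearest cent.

€142.90

Monthly rate r = 9.3%/12 = 0.775% = 0.00775.
Level-payment amortization: P = B₀·r / (1 − (1+r)^(−n)) = 5709.69·0.00775 / (1 − 1.00775^(−48)).
Denominator 1 − (1+r)^(−48) = 0.309656449.
P = 44.2501 / 0.309656449 ≈ 142.90.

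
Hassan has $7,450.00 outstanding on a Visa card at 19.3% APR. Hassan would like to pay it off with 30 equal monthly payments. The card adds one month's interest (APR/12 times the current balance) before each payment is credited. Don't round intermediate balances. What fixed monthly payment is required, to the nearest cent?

$315.00

Monthly rate r = 19.3%/12 = 1.60833% = 0.0160833.
Level-payment amortization: P = B₀·r / (1 − (1+r)^(−n)) = 7450.00·0.0160833 / (1 − 1.01608^(−30)).
Denominator 1 − (1+r)^(−30) = 0.380387505.
P = 119.821 / 0.380387505 ≈ 315.00.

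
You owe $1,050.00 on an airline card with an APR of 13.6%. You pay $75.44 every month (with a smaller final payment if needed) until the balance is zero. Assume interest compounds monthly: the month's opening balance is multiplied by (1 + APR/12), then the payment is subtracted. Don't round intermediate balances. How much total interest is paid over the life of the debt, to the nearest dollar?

Monthly rate r = 13.6%/12 = 1.13333% = 0.0113333.
Payoff takes n = ⌈−ln(1 − rB₀/P)/ln(1+r)⌉ = ⌈15.233⌉ = 16 payments; the last is $17.64.
Total paid = 15·$75.44 + $17.64 = $1,149.24.
Total interest = total paid − principal = $1,149.24 − $1,050.00 = $99.24.

$99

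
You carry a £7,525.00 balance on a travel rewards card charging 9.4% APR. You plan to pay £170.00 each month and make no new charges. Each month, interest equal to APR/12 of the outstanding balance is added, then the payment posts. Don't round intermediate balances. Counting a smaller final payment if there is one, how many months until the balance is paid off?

55 months

Monthly rate r = 9.4%/12 = 0.783333% = 0.00783333.
Recurrence: B ← B·(1+r) − £170.00.
Month 1: interest £58.95; balance after payment £7,413.95.
Month 2: interest £58.08; balance after payment £7,302.02.
Closed form: n = −ln(1 − rB₀/P)/ln(1+r) = −ln(0.65326)/ln(1.00783) ≈ 54.568, so the balance reaches zero during payment 55.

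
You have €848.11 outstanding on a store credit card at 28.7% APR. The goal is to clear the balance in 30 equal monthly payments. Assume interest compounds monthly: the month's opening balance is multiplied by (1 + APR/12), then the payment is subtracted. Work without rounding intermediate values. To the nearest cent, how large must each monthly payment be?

€39.94

Monthly rate r = 28.7%/12 = 2.39167% = 0.0239167.
Level-payment amortization: P = B₀·r / (1 − (1+r)^(−n)) = 848.11·0.0239167 / (1 − 1.02392^(−30)).
Denominator 1 − (1+r)^(−30) = 0.507890631.
P = 20.284 / 0.507890631 ≈ 39.94.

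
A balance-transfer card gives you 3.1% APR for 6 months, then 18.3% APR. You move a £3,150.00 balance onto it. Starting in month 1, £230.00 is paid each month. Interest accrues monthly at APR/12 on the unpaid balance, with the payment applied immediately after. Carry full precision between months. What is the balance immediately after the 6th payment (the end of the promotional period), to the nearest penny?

£1,810.20

Promo months 1–6 at r₀ = 3.1%/12 = 0.00258333; months 7+ at r₁ = 18.3%/12 = 0.01525.
After month 6: iterate B ← B·(1+r₀) − £230.00 for 6 months → £1,810.20.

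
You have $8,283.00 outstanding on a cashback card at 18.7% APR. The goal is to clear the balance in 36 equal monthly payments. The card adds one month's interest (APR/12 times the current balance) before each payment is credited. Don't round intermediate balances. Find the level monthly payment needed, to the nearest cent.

Monthly rate r = 18.7%/12 = 1.55833% = 0.0155833.
Level-payment amortization: P = B₀·r / (1 − (1+r)^(−n)) = 8283.00·0.0155833 / (1 − 1.01558^(−36)).
Denominator 1 − (1+r)^(−36) = 0.426887795.
P = 129.077 / 0.426887795 ≈ 302.37.

$302.37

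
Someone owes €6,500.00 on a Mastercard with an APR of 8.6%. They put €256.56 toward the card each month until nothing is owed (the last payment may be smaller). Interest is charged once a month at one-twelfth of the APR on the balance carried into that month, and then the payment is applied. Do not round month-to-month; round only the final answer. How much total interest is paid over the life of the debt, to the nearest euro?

Monthly rate r = 8.6%/12 = 0.716667% = 0.00716667.
Payoff takes n = ⌈−ln(1 − rB₀/P)/ln(1+r)⌉ = ⌈28.058⌉ = 29 payments; the last is €14.96.
Total paid = 28·€256.56 + €14.96 = €7,198.64.
Total interest = total paid − principal = €7,198.64 − €6,500.00 = €698.64.

€699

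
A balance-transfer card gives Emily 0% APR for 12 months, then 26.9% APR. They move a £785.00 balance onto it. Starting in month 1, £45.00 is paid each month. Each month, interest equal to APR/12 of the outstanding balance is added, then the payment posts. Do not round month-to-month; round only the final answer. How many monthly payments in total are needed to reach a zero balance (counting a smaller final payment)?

18 payments

Promo months 1–12 at r₀ = 0%/12 = 0; months 13+ at r₁ = 26.9%/12 = 0.0224167.
After month 12 (no interest yet): B = £785.00 − 12·£45.00 = £245.00.
Then at r₁ with £45.00/mo: n₂ = −ln(1 − r₁·B/P)/ln(1+r₁) ≈ 5.87 → 6 more payments.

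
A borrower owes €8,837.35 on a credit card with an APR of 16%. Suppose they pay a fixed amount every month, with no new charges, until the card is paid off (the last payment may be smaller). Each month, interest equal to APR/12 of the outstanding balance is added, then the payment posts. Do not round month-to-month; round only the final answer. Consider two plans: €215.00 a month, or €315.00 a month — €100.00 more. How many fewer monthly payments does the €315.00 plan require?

24 fewer payments

Monthly rate r = 16%/12 = 1.33333% = 0.0133333.
At €215.00/mo: n = ⌈−ln(1 − rB₀/P)/ln(1+r)⌉ = 60 payments (last €206.55); total interest = total paid − €8,837.35 = €4,054.20.
At €315.00/mo: 36 payments (last €117.74); total interest €2,305.39.
Payments saved = 60 − 36 = 24.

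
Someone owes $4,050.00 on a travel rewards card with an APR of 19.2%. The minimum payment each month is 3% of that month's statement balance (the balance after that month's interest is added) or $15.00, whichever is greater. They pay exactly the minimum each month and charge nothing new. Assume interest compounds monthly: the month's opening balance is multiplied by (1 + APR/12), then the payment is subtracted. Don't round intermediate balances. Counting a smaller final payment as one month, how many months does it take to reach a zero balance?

Monthly rate r = 19.2%/12 = 1.6% = 0.016.
While 3% of the post-interest balance exceeds $15.00, each month B ← (B·(1+r))·(1 − 0.03), i.e. B shrinks by the factor (1+r)·0.97 = 0.98552.
This holds for months 1–145. Entering month 146 the balance is $488.59; 3% of the post-interest balance is now below $15.00, so the flat $15.00 minimum applies from here.
From month 146 a fixed $15.00 at rate r clears $488.59 in 47 more payments. Total: 145 + 47 = 192 months.

192 months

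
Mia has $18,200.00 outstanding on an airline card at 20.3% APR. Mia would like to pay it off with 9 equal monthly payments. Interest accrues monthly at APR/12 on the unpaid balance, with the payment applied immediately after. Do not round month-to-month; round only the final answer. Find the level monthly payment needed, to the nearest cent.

Monthly rate r = 20.3%/12 = 1.69167% = 0.0169167.
Level-payment amortization: P = B₀·r / (1 − (1+r)^(−n)) = 18200.00·0.0169167 / (1 − 1.01692^(−9)).
Denominator 1 − (1+r)^(−9) = 0.140132146.
P = 307.883 / 0.140132146 ≈ 2197.09.

$2,197.09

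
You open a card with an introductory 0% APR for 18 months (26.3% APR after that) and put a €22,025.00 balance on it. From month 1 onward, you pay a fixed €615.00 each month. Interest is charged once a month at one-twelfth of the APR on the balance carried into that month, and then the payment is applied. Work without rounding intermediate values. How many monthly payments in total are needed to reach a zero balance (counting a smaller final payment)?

41 months

Promo months 1–18 at r₀ = 0%/12 = 0; months 19+ at r₁ = 26.3%/12 = 0.0219167.
After month 18 (no interest yet): B = €22,025.00 − 18·€615.00 = €10,955.00.
Then at r₁ with €615.00/mo: n₂ = −ln(1 − r₁·B/P)/ln(1+r₁) ≈ 22.83 → 23 more payments.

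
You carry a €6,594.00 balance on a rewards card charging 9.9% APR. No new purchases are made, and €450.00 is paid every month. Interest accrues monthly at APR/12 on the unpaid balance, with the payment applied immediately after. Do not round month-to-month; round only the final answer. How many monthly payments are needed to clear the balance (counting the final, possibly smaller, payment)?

16 payments

Monthly rate r = 9.9%/12 = 0.825% = 0.00825.
Recurrence: B ← B·(1+r) − €450.00.
Month 1: interest €54.40; balance after payment €6,198.40.
Month 2: interest €51.14; balance after payment €5,799.54.
Closed form: n = −ln(1 − rB₀/P)/ln(1+r) = −ln(0.87911)/ln(1.00825) ≈ 15.682, so the balance reaches zero during payment 16.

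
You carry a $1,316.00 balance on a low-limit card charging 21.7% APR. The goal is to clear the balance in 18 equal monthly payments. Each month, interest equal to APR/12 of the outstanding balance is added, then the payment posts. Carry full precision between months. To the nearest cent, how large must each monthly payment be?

Monthly rate r = 21.7%/12 = 1.80833% = 0.0180833.
Level-payment amortization: P = B₀·r / (1 − (1+r)^(−n)) = 1316.00·0.0180833 / (1 − 1.01808^(−18)).
Denominator 1 − (1+r)^(−18) = 0.275730663.
P = 23.7977 / 0.275730663 ≈ 86.31.

$86.31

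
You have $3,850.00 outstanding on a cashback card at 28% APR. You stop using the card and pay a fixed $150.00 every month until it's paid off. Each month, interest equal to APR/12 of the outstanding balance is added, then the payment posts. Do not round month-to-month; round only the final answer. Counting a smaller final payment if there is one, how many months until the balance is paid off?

40 payments

Monthly rate r = 28%/12 = 2.33333% = 0.0233333.
Recurrence: B ← B·(1+r) − $150.00.
Month 1: interest $89.83; balance after payment $3,789.83.
Month 2: interest $88.43; balance after payment $3,728.26.
Closed form: n = −ln(1 − rB₀/P)/ln(1+r) = −ln(0.40111)/ln(1.02333) ≈ 39.606, so the balance reaches zero during payment 40.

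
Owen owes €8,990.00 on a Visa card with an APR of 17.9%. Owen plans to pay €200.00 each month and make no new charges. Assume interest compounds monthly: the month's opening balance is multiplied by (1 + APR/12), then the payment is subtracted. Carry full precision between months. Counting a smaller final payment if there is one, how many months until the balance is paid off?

Monthly rate r = 17.9%/12 = 1.49167% = 0.0149167.
Recurrence: B ← B·(1+r) − €200.00.
Month 1: interest €134.10; balance after payment €8,924.10.
Month 2: interest €133.12; balance after payment €8,857.22.
Closed form: n = −ln(1 − rB₀/P)/ln(1+r) = −ln(0.3295)/ln(1.01492) ≈ 74.980, so the balance reaches zero during payment 75.

75 payments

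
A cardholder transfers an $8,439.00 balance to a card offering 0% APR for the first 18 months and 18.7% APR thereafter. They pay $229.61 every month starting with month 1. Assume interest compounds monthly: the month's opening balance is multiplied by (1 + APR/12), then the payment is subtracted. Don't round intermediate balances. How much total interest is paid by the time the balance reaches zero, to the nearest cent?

$826.98

Promo months 1–18 at r₀ = 0%/12 = 0; months 19+ at r₁ = 18.7%/12 = 0.0155833.
After month 18 (no interest yet): B = $8,439.00 − 18·$229.61 = $4,306.02.
Then at r₁ with $229.61/mo: n₂ = −ln(1 − r₁·B/P)/ln(1+r₁) ≈ 22.35 → 23 more payments.
Total paid = 40·$229.61 + $81.58 = $9,265.98; interest = $9,265.98 − $8,439.00 = $826.98.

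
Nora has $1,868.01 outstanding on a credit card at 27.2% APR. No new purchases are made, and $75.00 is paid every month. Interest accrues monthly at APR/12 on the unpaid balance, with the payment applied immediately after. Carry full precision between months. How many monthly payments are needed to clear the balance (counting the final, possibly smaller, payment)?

Monthly rate r = 27.2%/12 = 2.26667% = 0.0226667.
Recurrence: B ← B·(1+r) − $75.00.
Month 1: interest $42.34; balance after payment $1,835.35.
Month 2: interest $41.60; balance after payment $1,801.95.
Closed form: n = −ln(1 − rB₀/P)/ln(1+r) = −ln(0.43545)/ln(1.02267) ≈ 37.093, so the balance reaches zero during payment 38.

38 months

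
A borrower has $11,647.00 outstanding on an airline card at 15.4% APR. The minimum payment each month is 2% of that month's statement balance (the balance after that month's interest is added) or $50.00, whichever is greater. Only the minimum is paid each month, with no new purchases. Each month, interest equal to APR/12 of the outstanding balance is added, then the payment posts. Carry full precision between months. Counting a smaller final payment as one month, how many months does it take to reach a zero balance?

287 months

Monthly rate r = 15.4%/12 = 1.28333% = 0.0128333.
While 2% of the post-interest balance exceeds $50.00, each month B ← (B·(1+r))·(1 − 0.02), i.e. B shrinks by the factor (1+r)·0.98 = 0.99258.
This holds for months 1–209. Entering month 210 the balance is $2,454.16; 2% of the post-interest balance is now below $50.00, so the flat $50.00 minimum applies from here.
From month 210 a fixed $50.00 at rate r clears $2,454.16 in 78 more payments. Total: 209 + 78 = 287 months.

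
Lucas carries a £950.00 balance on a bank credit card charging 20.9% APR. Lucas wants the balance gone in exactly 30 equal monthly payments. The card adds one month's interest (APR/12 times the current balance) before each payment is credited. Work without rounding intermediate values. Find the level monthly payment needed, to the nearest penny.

£40.93

Monthly rate r = 20.9%/12 = 1.74167% = 0.0174167.
Level-payment amortization: P = B₀·r / (1 − (1+r)^(−n)) = 950.00·0.0174167 / (1 − 1.01742^(−30)).
Denominator 1 − (1+r)^(−30) = 0.40429044.
P = 16.5458 / 0.40429044 ≈ 40.93.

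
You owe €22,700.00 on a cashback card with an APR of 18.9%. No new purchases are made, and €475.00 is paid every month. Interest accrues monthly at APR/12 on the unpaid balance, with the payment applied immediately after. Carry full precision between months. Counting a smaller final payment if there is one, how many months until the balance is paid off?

Monthly rate r = 18.9%/12 = 1.575% = 0.01575.
Recurrence: B ← B·(1+r) − €475.00.
Month 1: interest €357.52; balance after payment €22,582.53.
Month 2: interest €355.67; balance after payment €22,463.20.
Closed form: n = −ln(1 − rB₀/P)/ln(1+r) = −ln(0.24732)/ln(1.01575) ≈ 89.401, so the balance reaches zero during payment 90.

90 months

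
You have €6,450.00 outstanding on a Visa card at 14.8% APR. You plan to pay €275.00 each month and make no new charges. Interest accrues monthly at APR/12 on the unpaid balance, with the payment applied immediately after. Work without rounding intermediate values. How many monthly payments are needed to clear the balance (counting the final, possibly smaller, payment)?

Monthly rate r = 14.8%/12 = 1.23333% = 0.0123333.
Recurrence: B ← B·(1+r) − €275.00.
Month 1: interest €79.55; balance after payment €6,254.55.
Month 2: interest €77.14; balance after payment €6,056.69.
Closed form: n = −ln(1 − rB₀/P)/ln(1+r) = −ln(0.71073)/ln(1.01233) ≈ 27.857, so the balance reaches zero during payment 28.

28 payments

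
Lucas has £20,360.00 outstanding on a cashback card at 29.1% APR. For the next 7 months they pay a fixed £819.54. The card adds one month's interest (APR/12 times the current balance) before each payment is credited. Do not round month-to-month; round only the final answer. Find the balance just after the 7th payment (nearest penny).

£17,906.54

Monthly rate r = 29.1%/12 = 2.425% = 0.02425.
Each month: B ← B·(1+r) − £819.54.
Month 1: interest £493.73; balance after payment £20,034.19.
Month 2: interest £485.83; balance after payment £19,700.48.
Month 3: interest £477.74; balance after payment £19,358.68.
Month 4: interest £469.45; balance after payment £19,008.58.
Month 5: interest £460.96; balance after payment £18,650.00.
Month 6: interest £452.26; balance after payment £18,282.72.
Month 7: interest £443.36; balance after payment £17,906.54.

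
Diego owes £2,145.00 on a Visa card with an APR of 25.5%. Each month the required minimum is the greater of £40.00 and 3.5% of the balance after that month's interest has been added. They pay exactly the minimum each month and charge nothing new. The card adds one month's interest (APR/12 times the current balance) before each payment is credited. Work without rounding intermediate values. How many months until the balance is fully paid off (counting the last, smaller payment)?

88 months

Monthly rate r = 25.5%/12 = 2.125% = 0.02125.
While 3.5% of the post-interest balance exceeds £40.00, each month B ← (B·(1+r))·(1 − 0.035), i.e. B shrinks by the factor (1+r)·0.965 = 0.98551.
This holds for months 1–45. Entering month 46 the balance is £1,111.99; 3.5% of the post-interest balance is now below £40.00, so the flat £40.00 minimum applies from here.
From month 46 a fixed £40.00 at rate r clears £1,111.99 in 43 more payments. Total: 45 + 43 = 88 months.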